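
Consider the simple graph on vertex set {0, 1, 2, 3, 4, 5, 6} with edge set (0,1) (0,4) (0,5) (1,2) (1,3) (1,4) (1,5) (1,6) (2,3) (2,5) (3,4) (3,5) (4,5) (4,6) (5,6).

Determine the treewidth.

3

A width-3 tree decomposition is:
Bags: B1 = {0, 1, 4, 5}  B2 = {1, 3, 4, 5}  B3 = {1, 2, 3, 5}  B4 = {1, 4, 5, 6}
Tree: B1–B2, B2–B3, B1–B4
Each bag holds 4 vertices, so the decomposition has width 3, which upper-bounds the treewidth. For the lower bound, the 4 vertices {1, 2, 3, 5} are pairwise adjacent, and any tree decomposition puts a clique entirely inside one bag — forcing width ≥ 3. Combining the bounds, tw(G) = 3.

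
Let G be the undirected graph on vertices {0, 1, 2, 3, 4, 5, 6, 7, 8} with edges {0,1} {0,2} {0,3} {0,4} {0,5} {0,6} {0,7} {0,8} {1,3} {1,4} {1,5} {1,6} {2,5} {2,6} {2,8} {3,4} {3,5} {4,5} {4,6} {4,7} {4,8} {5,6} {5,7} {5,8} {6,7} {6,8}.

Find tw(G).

A width-4 tree decomposition is:
Bags: B1 = {0, 4, 5, 6, 8}  B2 = {0, 4, 5, 6, 7}  B3 = {0, 2, 5, 6, 8}  B4 = {0, 1, 4, 5, 6}  B5 = {0, 1, 3, 4, 5}
Tree: B1–B2, B1–B3, B2–B4, B4–B5
The largest bag has 5 vertices, giving width 4; this decomposition certifies tw(G) ≤ 4. For the lower bound, the 5 vertices {0, 2, 5, 6, 8} are pairwise adjacent, and any tree decomposition puts a clique entirely inside one bag — forcing width ≥ 4. Therefore the treewidth is 4.

4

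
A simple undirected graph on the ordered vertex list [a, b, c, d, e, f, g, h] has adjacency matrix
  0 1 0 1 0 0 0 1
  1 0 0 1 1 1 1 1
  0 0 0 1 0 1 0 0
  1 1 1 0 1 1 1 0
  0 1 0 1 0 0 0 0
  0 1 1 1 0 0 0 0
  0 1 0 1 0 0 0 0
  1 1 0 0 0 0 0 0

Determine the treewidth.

A width-2 tree decomposition is:
Bags: B1 = {b, d, f}  B2 = {a, b, d}  B3 = {b, d, g}  B4 = {a, b, h}  B5 = {c, d, f}  B6 = {b, d, e}
Tree: B1–B2, B1–B3, B2–B4, B1–B5, B3–B6
Every bag has size at most 3, so the width is 3 − 1 = 2 and tw(G) ≤ 2. Conversely, {c, d, f} is a clique of size 3, and the vertices of any clique must share a bag in every tree decomposition; so some bag has ≥ 3 vertices and tw(G) ≥ 2. Hence tw(G) = 2 exactly.

2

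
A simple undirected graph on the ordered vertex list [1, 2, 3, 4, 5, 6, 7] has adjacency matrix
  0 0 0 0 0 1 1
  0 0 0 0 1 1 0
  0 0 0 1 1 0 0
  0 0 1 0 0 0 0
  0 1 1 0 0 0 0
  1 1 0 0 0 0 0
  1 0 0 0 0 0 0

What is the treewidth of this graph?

1

A width-1 tree decomposition is:
Bags: B1 = {1, 7}  B2 = {1, 6}  B3 = {2, 6}  B4 = {2, 5}  B5 = {3, 5}  B6 = {3, 4}
Tree: B1–B2, B2–B3, B3–B4, B4–B5, B5–B6
Each bag holds 2 vertices, so the decomposition has width 1, which upper-bounds the treewidth. G has an edge, so its treewidth is at least 1. The upper and lower bounds meet at 1, so that is the treewidth.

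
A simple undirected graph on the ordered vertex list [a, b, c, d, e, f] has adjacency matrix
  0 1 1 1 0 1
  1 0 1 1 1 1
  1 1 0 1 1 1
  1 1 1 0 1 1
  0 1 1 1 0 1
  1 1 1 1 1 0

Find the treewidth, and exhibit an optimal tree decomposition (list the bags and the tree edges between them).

The largest bag has 5 vertices, giving width 4; this decomposition certifies tw(G) ≤ 4. Conversely, {b, c, d, e, f} is a clique of size 5, and the vertices of any clique must share a bag in every tree decomposition; so some bag has ≥ 5 vertices and tw(G) ≥ 4. The upper and lower bounds meet at 4, so that is the treewidth.

Treewidth 4.
One such decomposition:
Bags: B1 = {b, c, d, e, f}  B2 = {a, b, c, d, f}
Tree: B1–B2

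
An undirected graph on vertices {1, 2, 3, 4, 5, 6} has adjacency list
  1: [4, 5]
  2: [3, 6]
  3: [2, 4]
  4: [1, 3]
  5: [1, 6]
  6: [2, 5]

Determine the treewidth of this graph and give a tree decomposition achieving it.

Treewidth 2.
One such decomposition:
Bags: B1 = {2, 5, 6}  B2 = {2, 3, 5}  B3 = {3, 4, 5}  B4 = {1, 4, 5}
Tree: B1–B2, B2–B3, B3–B4

Each bag holds 3 vertices, so the decomposition has width 2, which upper-bounds the treewidth. Since 5–6–2–3–4–1–5 is a cycle in G, G is not acyclic. Forests are exactly the graphs of treewidth ≤ 1, so tw(G) ≥ 2. Combining the bounds, tw(G) = 2.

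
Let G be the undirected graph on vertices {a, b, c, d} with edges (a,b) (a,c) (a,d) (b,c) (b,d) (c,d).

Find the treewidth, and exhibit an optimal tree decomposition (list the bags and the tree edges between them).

Treewidth 3.
Bags: B1 = {a, b, c, d}
Tree: (single bag)

With just one bag of size 4, the width is 4 − 1 = 3, so tw(G) ≤ 3. For the lower bound, the 4 vertices {a, b, c, d} are pairwise adjacent, and any tree decomposition puts a clique entirely inside one bag — forcing width ≥ 3. The upper and lower bounds meet at 3, so that is the treewidth.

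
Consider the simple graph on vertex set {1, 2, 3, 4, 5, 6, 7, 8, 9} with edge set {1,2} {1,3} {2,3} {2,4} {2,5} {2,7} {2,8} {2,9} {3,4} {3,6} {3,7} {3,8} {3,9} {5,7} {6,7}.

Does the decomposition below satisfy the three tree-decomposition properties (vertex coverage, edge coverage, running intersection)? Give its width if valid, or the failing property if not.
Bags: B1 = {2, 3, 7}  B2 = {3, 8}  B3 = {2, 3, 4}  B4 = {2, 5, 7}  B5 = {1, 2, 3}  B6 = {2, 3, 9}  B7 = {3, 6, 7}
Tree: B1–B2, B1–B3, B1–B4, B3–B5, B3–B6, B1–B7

No — edge (2,8) lies in no bag.

A tree decomposition must satisfy three properties: every vertex lies in some bag; for every edge, both endpoints lie together in some bag; and for every vertex, the bags containing it form a connected subtree. Here edge (2,8) lies in no bag, so the decomposition is invalid.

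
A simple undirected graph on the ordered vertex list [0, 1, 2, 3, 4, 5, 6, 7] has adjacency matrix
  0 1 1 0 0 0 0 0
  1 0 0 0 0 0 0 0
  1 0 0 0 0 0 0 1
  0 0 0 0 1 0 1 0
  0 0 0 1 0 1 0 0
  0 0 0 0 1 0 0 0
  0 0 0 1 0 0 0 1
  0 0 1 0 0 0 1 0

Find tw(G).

A width-1 tree decomposition is:
Bags: B1 = {4, 5}  B2 = {3, 4}  B3 = {3, 6}  B4 = {6, 7}  B5 = {2, 7}  B6 = {0, 2}  B7 = {0, 1}
Tree: B1–B2, B2–B3, B3–B4, B4–B5, B5–B6, B6–B7
The largest bag has 2 vertices, giving width 1; this decomposition certifies tw(G) ≤ 1. G has an edge, so its treewidth is at least 1. The upper and lower bounds meet at 1, so that is the treewidth.

1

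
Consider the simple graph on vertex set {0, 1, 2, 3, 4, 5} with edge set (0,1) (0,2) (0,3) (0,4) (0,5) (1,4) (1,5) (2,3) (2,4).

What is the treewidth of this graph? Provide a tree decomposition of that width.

Each bag holds 3 vertices, so the decomposition has width 2, which upper-bounds the treewidth. On the other hand G contains the 3-clique {0, 1, 4}. A clique must lie in a single bag of any decomposition, so no decomposition can have width below 2. Combining the bounds, tw(G) = 2.

Treewidth 2.
Bags: B1 = {0, 2, 4}  B2 = {0, 1, 4}  B3 = {0, 2, 3}  B4 = {0, 1, 5}
Tree: B1–B2, B1–B3, B2–B4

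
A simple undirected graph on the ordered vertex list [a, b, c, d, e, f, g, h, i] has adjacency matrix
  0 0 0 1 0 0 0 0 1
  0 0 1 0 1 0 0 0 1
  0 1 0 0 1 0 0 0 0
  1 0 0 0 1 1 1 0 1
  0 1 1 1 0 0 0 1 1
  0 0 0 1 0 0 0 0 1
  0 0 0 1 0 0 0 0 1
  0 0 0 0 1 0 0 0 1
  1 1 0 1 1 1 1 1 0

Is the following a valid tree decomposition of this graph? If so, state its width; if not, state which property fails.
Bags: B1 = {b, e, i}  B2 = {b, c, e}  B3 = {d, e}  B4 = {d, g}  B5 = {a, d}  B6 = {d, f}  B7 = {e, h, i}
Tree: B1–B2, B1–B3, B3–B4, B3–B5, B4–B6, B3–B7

No — edge (i,d) lies in no bag.

A tree decomposition must satisfy three properties: every vertex lies in some bag; for every edge, both endpoints lie together in some bag; and for every vertex, the bags containing it form a connected subtree. Here edge (i,d) lies in no bag, so the decomposition is invalid.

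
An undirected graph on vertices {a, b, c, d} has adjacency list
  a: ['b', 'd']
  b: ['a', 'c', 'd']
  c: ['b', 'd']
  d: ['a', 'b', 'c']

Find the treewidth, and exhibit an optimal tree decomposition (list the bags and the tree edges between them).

Every bag has size at most 3, so the width is 3 − 1 = 2 and tw(G) ≤ 2. For the lower bound, the 3 vertices {b, c, d} are pairwise adjacent, and any tree decomposition puts a clique entirely inside one bag — forcing width ≥ 2. Therefore the treewidth is 2.

Treewidth 2.
One such decomposition:
Bags: B1 = {b, c, d}  B2 = {a, b, d}
Tree: B1–B2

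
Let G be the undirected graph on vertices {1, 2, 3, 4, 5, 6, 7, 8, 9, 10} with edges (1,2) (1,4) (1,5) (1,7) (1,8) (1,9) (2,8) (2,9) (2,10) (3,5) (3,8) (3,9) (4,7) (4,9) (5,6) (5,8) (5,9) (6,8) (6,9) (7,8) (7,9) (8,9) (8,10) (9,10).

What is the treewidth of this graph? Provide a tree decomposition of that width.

Each bag holds 4 vertices, so the decomposition has width 3, which upper-bounds the treewidth. For the lower bound, the 4 vertices {1, 2, 8, 9} are pairwise adjacent, and any tree decomposition puts a clique entirely inside one bag — forcing width ≥ 3. Therefore the treewidth is 3.

Treewidth 3.
One optimal decomposition is:
Bags: B1 = {1, 5, 8, 9}  B2 = {1, 7, 8, 9}  B3 = {1, 4, 7, 9}  B4 = {5, 6, 8, 9}  B5 = {1, 2, 8, 9}  B6 = {2, 8, 9, 10}  B7 = {3, 5, 8, 9}
Tree: B1–B2, B2–B3, B1–B4, B1–B5, B5–B6, B4–B7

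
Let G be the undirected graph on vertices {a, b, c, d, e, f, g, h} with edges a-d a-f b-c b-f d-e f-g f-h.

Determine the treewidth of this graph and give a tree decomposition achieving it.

Treewidth 1.
One such decomposition:
Bags: B1 = {b, f}  B2 = {a, f}  B3 = {a, d}  B4 = {f, h}  B5 = {f, g}  B6 = {b, c}  B7 = {d, e}
Tree: B1–B2, B2–B3, B1–B4, B2–B5, B1–B6, B3–B7

Each bag holds 2 vertices, so the decomposition has width 1, which upper-bounds the treewidth. G has an edge, so its treewidth is at least 1. Combining the bounds, tw(G) = 1.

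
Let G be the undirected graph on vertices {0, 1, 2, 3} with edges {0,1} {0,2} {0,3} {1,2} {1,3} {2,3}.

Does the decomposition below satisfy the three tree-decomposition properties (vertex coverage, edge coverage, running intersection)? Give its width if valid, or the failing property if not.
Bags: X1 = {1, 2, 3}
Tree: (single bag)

No — vertex 0 appears in no bag.

A tree decomposition must satisfy three properties: every vertex lies in some bag; for every edge, both endpoints lie together in some bag; and for every vertex, the bags containing it form a connected subtree. Here vertex 0 appears in no bag, so the decomposition is invalid.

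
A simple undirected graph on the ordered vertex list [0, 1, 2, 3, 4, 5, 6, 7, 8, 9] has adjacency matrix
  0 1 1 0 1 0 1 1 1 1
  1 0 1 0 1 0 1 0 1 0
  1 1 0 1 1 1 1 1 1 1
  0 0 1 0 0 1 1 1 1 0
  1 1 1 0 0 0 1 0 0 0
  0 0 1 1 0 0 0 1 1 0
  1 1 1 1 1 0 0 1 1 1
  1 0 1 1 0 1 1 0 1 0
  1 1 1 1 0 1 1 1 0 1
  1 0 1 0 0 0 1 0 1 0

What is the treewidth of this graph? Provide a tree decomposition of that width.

The largest bag has 5 vertices, giving width 4; this decomposition certifies tw(G) ≤ 4. On the other hand G contains the 5-clique {2, 3, 5, 7, 8}. A clique must lie in a single bag of any decomposition, so no decomposition can have width below 4. The upper and lower bounds meet at 4, so that is the treewidth.

Treewidth 4.
Bags: B1 = {0, 2, 6, 8, 9}  B2 = {0, 2, 6, 7, 8}  B3 = {2, 3, 6, 7, 8}  B4 = {0, 1, 2, 6, 8}  B5 = {0, 1, 2, 4, 6}  B6 = {2, 3, 5, 7, 8}
Tree: B1–B2, B2–B3, B1–B4, B4–B5, B3–B6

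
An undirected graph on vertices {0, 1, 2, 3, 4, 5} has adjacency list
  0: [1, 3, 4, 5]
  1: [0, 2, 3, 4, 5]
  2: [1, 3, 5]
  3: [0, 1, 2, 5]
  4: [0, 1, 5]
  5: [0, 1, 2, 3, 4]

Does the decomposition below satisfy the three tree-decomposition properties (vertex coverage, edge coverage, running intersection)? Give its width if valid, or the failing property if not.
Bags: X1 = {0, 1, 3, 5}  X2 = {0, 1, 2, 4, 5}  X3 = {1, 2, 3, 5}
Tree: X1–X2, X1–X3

No — bags containing vertex 2 are not connected in the tree.

A tree decomposition must satisfy three properties: every vertex lies in some bag; for every edge, both endpoints lie together in some bag; and for every vertex, the bags containing it form a connected subtree. Here bags containing vertex 2 are not connected in the tree, so the decomposition is invalid.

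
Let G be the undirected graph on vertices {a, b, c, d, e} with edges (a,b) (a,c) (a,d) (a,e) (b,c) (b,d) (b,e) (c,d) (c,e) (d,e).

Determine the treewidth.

A width-4 tree decomposition is:
Bags: B1 = {a, b, c, d, e}
Tree: (single bag)
A single bag containing all 5 vertices is trivially a valid decomposition of width 4. For the lower bound, the 5 vertices {a, b, c, d, e} are pairwise adjacent, and any tree decomposition puts a clique entirely inside one bag — forcing width ≥ 4. Therefore the treewidth is 4.

4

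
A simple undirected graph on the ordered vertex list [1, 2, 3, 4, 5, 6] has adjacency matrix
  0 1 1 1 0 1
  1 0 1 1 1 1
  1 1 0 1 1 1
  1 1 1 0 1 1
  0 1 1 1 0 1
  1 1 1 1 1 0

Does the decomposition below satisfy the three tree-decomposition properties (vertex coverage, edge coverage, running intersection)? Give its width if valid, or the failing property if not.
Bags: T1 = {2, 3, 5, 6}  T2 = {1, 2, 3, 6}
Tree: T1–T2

A tree decomposition must satisfy three properties: every vertex lies in some bag; for every edge, both endpoints lie together in some bag; and for every vertex, the bags containing it form a connected subtree. Here vertex 4 appears in no bag, so the decomposition is invalid.

No — vertex 4 appears in no bag.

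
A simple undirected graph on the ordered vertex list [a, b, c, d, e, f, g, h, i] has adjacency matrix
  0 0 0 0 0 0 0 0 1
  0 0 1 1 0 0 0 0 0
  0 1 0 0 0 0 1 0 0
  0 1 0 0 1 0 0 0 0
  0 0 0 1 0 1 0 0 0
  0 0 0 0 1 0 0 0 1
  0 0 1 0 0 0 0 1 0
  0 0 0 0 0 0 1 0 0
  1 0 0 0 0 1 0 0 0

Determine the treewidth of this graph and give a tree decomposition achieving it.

Every bag has size at most 2, so the width is 2 − 1 = 1 and tw(G) ≤ 1. G has an edge, so its treewidth is at least 1. The upper and lower bounds meet at 1, so that is the treewidth.

Treewidth 1.
Bags: B1 = {g, h}  B2 = {c, g}  B3 = {b, c}  B4 = {b, d}  B5 = {d, e}  B6 = {e, f}  B7 = {f, i}  B8 = {a, i}
Tree: B1–B2, B2–B3, B3–B4, B4–B5, B5–B6, B6–B7, B7–B8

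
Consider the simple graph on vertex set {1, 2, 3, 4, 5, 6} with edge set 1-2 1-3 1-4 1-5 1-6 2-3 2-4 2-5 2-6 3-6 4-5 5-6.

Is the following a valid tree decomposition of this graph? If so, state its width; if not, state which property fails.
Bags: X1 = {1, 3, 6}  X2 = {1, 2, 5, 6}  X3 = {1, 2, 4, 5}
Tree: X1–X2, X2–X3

No — edge (2,3) lies in no bag.

A tree decomposition must satisfy three properties: every vertex lies in some bag; for every edge, both endpoints lie together in some bag; and for every vertex, the bags containing it form a connected subtree. Here edge (2,3) lies in no bag, so the decomposition is invalid.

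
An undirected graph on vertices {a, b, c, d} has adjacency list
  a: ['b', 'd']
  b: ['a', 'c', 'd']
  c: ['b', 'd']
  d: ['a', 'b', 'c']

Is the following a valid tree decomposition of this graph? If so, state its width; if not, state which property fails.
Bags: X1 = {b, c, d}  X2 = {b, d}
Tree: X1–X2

No — vertex a appears in no bag.

A tree decomposition must satisfy three properties: every vertex lies in some bag; for every edge, both endpoints lie together in some bag; and for every vertex, the bags containing it form a connected subtree. Here vertex a appears in no bag, so the decomposition is invalid.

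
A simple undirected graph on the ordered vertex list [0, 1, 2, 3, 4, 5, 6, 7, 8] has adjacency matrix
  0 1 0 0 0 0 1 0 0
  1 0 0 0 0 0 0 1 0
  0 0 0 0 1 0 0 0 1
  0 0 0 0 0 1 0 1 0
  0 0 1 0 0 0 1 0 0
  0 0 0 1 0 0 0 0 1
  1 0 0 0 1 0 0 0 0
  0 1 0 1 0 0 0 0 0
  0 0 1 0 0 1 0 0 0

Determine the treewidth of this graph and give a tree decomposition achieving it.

Every bag has size at most 3, so the width is 3 − 1 = 2 and tw(G) ≤ 2. For the lower bound, G contains the cycle 5–3–7–1–0–6–4–2–8–5, so G is not a forest; only forests have treewidth ≤ 1, hence tw(G) ≥ 2. The upper and lower bounds meet at 2, so that is the treewidth.

Treewidth 2.
Bags: B1 = {3, 5, 7}  B2 = {1, 5, 7}  B3 = {0, 1, 5}  B4 = {0, 5, 6}  B5 = {4, 5, 6}  B6 = {2, 4, 5}  B7 = {2, 5, 8}
Tree: B1–B2, B2–B3, B3–B4, B4–B5, B5–B6, B6–B7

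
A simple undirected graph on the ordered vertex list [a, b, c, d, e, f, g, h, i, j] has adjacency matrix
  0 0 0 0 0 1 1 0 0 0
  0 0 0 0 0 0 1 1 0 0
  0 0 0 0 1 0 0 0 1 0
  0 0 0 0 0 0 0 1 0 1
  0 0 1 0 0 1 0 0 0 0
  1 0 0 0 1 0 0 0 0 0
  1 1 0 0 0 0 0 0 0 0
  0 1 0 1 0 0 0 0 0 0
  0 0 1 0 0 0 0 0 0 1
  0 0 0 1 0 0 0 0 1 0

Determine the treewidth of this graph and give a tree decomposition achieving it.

Treewidth 2.
One optimal decomposition is:
Bags: B1 = {d, h, j}  B2 = {h, i, j}  B3 = {c, h, i}  B4 = {c, e, h}  B5 = {e, f, h}  B6 = {a, f, h}  B7 = {a, g, h}  B8 = {b, g, h}
Tree: B1–B2, B2–B3, B3–B4, B4–B5, B5–B6, B6–B7, B7–B8

Every bag has size at most 3, so the width is 3 − 1 = 2 and tw(G) ≤ 2. Since h–d–j–i–c–e–f–a–g–b–h is a cycle in G, G is not acyclic. Forests are exactly the graphs of treewidth ≤ 1, so tw(G) ≥ 2. Combining the bounds, tw(G) = 2.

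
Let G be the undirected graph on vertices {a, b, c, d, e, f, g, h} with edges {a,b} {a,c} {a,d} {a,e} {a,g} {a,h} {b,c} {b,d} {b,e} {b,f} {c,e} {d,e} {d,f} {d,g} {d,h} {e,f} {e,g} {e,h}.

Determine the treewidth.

A width-3 tree decomposition is:
Bags: B1 = {a, d, e, g}  B2 = {a, d, e, h}  B3 = {a, b, d, e}  B4 = {b, d, e, f}  B5 = {a, b, c, e}
Tree: B1–B2, B2–B3, B3–B4, B3–B5
Every bag has size at most 4, so the width is 4 − 1 = 3 and tw(G) ≤ 3. On the other hand G contains the 4-clique {a, d, e, g}. A clique must lie in a single bag of any decomposition, so no decomposition can have width below 3. Therefore the treewidth is 3.

3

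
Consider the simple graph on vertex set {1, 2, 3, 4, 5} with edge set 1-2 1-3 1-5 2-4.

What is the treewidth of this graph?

A width-1 tree decomposition is:
Bags: B1 = {1, 2}  B2 = {1, 5}  B3 = {2, 4}  B4 = {1, 3}
Tree: B1–B2, B1–B3, B1–B4
Every bag has size at most 2, so the width is 2 − 1 = 1 and tw(G) ≤ 1. Any graph with an edge has treewidth ≥ 1, and G has the edge 2–1. The upper and lower bounds meet at 1, so that is the treewidth.

1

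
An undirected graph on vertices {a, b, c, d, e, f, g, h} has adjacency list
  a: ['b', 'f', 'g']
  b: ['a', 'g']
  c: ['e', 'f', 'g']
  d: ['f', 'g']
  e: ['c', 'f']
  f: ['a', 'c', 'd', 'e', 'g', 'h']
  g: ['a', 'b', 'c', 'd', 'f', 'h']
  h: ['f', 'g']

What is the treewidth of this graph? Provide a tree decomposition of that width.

Treewidth 2.
Bags: B1 = {d, f, g}  B2 = {f, g, h}  B3 = {c, f, g}  B4 = {a, f, g}  B5 = {c, e, f}  B6 = {a, b, g}
Tree: B1–B2, B2–B3, B1–B4, B3–B5, B4–B6

Every bag has size at most 3, so the width is 3 − 1 = 2 and tw(G) ≤ 2. On the other hand G contains the 3-clique {d, f, g}. A clique must lie in a single bag of any decomposition, so no decomposition can have width below 2. Therefore the treewidth is 2.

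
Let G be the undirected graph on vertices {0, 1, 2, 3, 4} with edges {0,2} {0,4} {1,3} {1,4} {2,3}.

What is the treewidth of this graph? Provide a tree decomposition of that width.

Treewidth 2.
Bags: B1 = {1, 2, 3}  B2 = {0, 1, 2}  B3 = {0, 1, 4}
Tree: B1–B2, B2–B3

Each bag holds 3 vertices, so the decomposition has width 2, which upper-bounds the treewidth. Since 1–3–2–0–4–1 is a cycle in G, G is not acyclic. Forests are exactly the graphs of treewidth ≤ 1, so tw(G) ≥ 2. Combining the bounds, tw(G) = 2.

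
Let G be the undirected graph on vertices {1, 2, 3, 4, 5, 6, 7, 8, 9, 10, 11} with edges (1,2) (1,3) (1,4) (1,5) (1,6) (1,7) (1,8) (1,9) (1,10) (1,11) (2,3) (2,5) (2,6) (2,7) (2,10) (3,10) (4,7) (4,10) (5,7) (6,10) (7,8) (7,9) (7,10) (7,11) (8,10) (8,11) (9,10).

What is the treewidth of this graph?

A width-3 tree decomposition is:
Bags: B1 = {1, 2, 6, 10}  B2 = {1, 2, 7, 10}  B3 = {1, 2, 5, 7}  B4 = {1, 7, 8, 10}  B5 = {1, 7, 9, 10}  B6 = {1, 2, 3, 10}  B7 = {1, 7, 8, 11}  B8 = {1, 4, 7, 10}
Tree: B1–B2, B2–B3, B2–B4, B2–B5, B1–B6, B4–B7, B5–B8
The largest bag has 4 vertices, giving width 3; this decomposition certifies tw(G) ≤ 3. Conversely, {1, 2, 3, 10} is a clique of size 4, and the vertices of any clique must share a bag in every tree decomposition; so some bag has ≥ 4 vertices and tw(G) ≥ 3. Hence tw(G) = 3 exactly.

3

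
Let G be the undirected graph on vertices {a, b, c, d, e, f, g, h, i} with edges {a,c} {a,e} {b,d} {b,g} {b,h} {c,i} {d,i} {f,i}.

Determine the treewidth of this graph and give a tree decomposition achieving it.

Treewidth 1.
One optimal decomposition is:
Bags: B1 = {d, i}  B2 = {f, i}  B3 = {c, i}  B4 = {a, c}  B5 = {b, d}  B6 = {a, e}  B7 = {b, g}  B8 = {b, h}
Tree: B1–B2, B2–B3, B3–B4, B1–B5, B4–B6, B5–B7, B5–B8

Each bag holds 2 vertices, so the decomposition has width 1, which upper-bounds the treewidth. Since G has at least one edge (e.g. d–i), it is not an edgeless graph, so tw(G) ≥ 1. Combining the bounds, tw(G) = 1.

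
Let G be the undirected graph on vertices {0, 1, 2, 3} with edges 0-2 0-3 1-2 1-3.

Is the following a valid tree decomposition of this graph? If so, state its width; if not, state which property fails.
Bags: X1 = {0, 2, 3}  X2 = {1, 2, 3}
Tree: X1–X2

Checking the three conditions: (i) the bags cover all of {0, 1, 2, 3}; (ii) for each edge, some bag contains both endpoints; (iii) the bags containing any fixed vertex form a subtree. All hold, so the decomposition is valid with width 3 − 1 = 2.

Yes; width 2.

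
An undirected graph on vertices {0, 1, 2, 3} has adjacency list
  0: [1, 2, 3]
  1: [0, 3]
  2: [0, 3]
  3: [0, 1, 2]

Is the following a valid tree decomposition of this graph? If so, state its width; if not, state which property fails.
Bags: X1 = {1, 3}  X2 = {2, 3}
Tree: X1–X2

A tree decomposition must satisfy three properties: every vertex lies in some bag; for every edge, both endpoints lie together in some bag; and for every vertex, the bags containing it form a connected subtree. Here vertex 0 appears in no bag, so the decomposition is invalid.

No — vertex 0 appears in no bag.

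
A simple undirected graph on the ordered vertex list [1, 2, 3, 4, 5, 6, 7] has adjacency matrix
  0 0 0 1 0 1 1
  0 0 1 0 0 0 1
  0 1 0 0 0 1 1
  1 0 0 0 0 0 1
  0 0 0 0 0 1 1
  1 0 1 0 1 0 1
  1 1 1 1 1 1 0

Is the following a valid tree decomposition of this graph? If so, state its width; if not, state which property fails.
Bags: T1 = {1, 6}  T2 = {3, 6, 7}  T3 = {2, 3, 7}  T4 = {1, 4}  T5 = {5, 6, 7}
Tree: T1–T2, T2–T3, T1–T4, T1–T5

A tree decomposition must satisfy three properties: every vertex lies in some bag; for every edge, both endpoints lie together in some bag; and for every vertex, the bags containing it form a connected subtree. Here edge (7,1) lies in no bag, so the decomposition is invalid.

No — edge (7,1) lies in no bag.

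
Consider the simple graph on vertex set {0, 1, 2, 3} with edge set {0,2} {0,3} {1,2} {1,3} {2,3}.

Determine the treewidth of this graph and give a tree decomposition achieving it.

Treewidth 2.
One optimal decomposition is:
Bags: B1 = {1, 2, 3}  B2 = {0, 2, 3}
Tree: B1–B2

Each bag holds 3 vertices, so the decomposition has width 2, which upper-bounds the treewidth. Conversely, {0, 2, 3} is a clique of size 3, and the vertices of any clique must share a bag in every tree decomposition; so some bag has ≥ 3 vertices and tw(G) ≥ 2. Therefore the treewidth is 2.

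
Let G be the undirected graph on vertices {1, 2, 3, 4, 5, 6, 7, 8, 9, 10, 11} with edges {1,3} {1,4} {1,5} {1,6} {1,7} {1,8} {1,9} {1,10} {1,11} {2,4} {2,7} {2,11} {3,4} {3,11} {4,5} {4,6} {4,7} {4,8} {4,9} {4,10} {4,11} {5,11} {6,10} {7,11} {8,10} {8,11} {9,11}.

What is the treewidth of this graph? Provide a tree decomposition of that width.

Treewidth 3.
One optimal decomposition is:
Bags: B1 = {1, 4, 9, 11}  B2 = {1, 4, 8, 11}  B3 = {1, 4, 7, 11}  B4 = {1, 4, 8, 10}  B5 = {2, 4, 7, 11}  B6 = {1, 4, 6, 10}  B7 = {1, 3, 4, 11}  B8 = {1, 4, 5, 11}
Tree: B1–B2, B2–B3, B2–B4, B3–B5, B4–B6, B2–B7, B3–B8

Each bag holds 4 vertices, so the decomposition has width 3, which upper-bounds the treewidth. For the lower bound, the 4 vertices {1, 4, 8, 10} are pairwise adjacent, and any tree decomposition puts a clique entirely inside one bag — forcing width ≥ 3. Therefore the treewidth is 3.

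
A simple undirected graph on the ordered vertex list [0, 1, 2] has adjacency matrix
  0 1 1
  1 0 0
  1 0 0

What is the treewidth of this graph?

A width-1 tree decomposition is:
Bags: B1 = {0, 2}  B2 = {0, 1}
Tree: B1–B2
Every bag has size at most 2, so the width is 2 − 1 = 1 and tw(G) ≤ 1. G has an edge, so its treewidth is at least 1. The upper and lower bounds meet at 1, so that is the treewidth.

1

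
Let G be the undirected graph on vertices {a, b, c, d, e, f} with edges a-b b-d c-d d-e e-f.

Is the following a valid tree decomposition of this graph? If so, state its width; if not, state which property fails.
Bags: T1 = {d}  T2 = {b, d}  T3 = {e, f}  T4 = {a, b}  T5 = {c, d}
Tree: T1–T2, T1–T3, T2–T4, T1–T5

A tree decomposition must satisfy three properties: every vertex lies in some bag; for every edge, both endpoints lie together in some bag; and for every vertex, the bags containing it form a connected subtree. Here edge (e,d) lies in no bag, so the decomposition is invalid.

No — edge (e,d) lies in no bag.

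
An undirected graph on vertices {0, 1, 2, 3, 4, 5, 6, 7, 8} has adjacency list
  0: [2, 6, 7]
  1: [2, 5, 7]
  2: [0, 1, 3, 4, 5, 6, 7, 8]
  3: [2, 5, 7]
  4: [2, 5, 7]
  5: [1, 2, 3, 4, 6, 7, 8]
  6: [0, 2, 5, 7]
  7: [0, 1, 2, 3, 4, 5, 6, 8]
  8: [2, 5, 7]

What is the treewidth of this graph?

3

A width-3 tree decomposition is:
Bags: B1 = {2, 5, 6, 7}  B2 = {2, 3, 5, 7}  B3 = {2, 5, 7, 8}  B4 = {0, 2, 6, 7}  B5 = {2, 4, 5, 7}  B6 = {1, 2, 5, 7}
Tree: B1–B2, B1–B3, B1–B4, B3–B5, B5–B6
Each bag holds 4 vertices, so the decomposition has width 3, which upper-bounds the treewidth. For the lower bound, the 4 vertices {0, 2, 6, 7} are pairwise adjacent, and any tree decomposition puts a clique entirely inside one bag — forcing width ≥ 3. Combining the bounds, tw(G) = 3.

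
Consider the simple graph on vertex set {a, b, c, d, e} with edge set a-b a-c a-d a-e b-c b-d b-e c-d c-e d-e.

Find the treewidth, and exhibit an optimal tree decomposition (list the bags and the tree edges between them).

Treewidth 4.
One such decomposition:
Bags: B1 = {a, b, c, d, e}
Tree: (single bag)

A single bag containing all 5 vertices is trivially a valid decomposition of width 4. Conversely, {a, b, c, d, e} is a clique of size 5, and the vertices of any clique must share a bag in every tree decomposition; so some bag has ≥ 5 vertices and tw(G) ≥ 4. Combining the bounds, tw(G) = 4.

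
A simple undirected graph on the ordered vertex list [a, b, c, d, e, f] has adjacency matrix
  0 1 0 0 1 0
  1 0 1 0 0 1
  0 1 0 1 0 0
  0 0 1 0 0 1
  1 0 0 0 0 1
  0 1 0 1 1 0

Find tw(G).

2

A width-2 tree decomposition is:
Bags: B1 = {b, c, d}  B2 = {b, d, f}  B3 = {a, b, f}  B4 = {a, e, f}
Tree: B1–B2, B2–B3, B3–B4
Each bag holds 3 vertices, so the decomposition has width 2, which upper-bounds the treewidth. The edges c–d–f–b–c form a cycle, so G is not a tree and its treewidth is at least 2. Combining the bounds, tw(G) = 2.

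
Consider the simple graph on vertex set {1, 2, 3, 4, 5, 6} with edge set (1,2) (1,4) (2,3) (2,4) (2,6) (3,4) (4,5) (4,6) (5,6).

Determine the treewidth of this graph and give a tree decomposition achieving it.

Each bag holds 3 vertices, so the decomposition has width 2, which upper-bounds the treewidth. Conversely, {1, 2, 4} is a clique of size 3, and the vertices of any clique must share a bag in every tree decomposition; so some bag has ≥ 3 vertices and tw(G) ≥ 2. Therefore the treewidth is 2.

Treewidth 2.
Bags: B1 = {2, 4, 6}  B2 = {4, 5, 6}  B3 = {2, 3, 4}  B4 = {1, 2, 4}
Tree: B1–B2, B1–B3, B3–B4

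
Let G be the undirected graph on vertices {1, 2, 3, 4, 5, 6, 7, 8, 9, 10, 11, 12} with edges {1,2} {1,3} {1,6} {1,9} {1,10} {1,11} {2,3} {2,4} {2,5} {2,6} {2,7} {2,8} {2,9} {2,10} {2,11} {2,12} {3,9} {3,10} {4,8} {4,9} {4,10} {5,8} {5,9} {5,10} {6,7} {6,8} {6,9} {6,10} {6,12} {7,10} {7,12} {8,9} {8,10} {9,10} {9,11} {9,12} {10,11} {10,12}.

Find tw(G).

4

A width-4 tree decomposition is:
Bags: B1 = {1, 2, 6, 9, 10}  B2 = {1, 2, 9, 10, 11}  B3 = {2, 6, 8, 9, 10}  B4 = {1, 2, 3, 9, 10}  B5 = {2, 4, 8, 9, 10}  B6 = {2, 5, 8, 9, 10}  B7 = {2, 6, 9, 10, 12}  B8 = {2, 6, 7, 10, 12}
Tree: B1–B2, B1–B3, B2–B4, B3–B5, B3–B6, B1–B7, B7–B8
Each bag holds 5 vertices, so the decomposition has width 4, which upper-bounds the treewidth. On the other hand G contains the 5-clique {1, 2, 3, 9, 10}. A clique must lie in a single bag of any decomposition, so no decomposition can have width below 4. Therefore the treewidth is 4.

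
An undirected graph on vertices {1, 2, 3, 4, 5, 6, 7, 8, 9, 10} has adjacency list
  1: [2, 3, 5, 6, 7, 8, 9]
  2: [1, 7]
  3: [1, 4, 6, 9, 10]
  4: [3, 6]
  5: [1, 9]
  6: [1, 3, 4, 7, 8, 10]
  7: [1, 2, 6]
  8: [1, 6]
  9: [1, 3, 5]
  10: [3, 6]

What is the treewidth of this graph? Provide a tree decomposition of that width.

Treewidth 2.
Bags: B1 = {1, 3, 6}  B2 = {1, 6, 7}  B3 = {1, 6, 8}  B4 = {1, 3, 9}  B5 = {3, 6, 10}  B6 = {1, 5, 9}  B7 = {3, 4, 6}  B8 = {1, 2, 7}
Tree: B1–B2, B1–B3, B1–B4, B1–B5, B4–B6, B1–B7, B2–B8

The largest bag has 3 vertices, giving width 2; this decomposition certifies tw(G) ≤ 2. On the other hand G contains the 3-clique {1, 3, 9}. A clique must lie in a single bag of any decomposition, so no decomposition can have width below 2. Combining the bounds, tw(G) = 2.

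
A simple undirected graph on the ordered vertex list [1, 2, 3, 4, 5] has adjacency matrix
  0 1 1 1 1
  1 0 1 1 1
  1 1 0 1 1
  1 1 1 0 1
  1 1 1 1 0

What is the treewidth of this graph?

4

A width-4 tree decomposition is:
Bags: B1 = {1, 2, 3, 4, 5}
Tree: (single bag)
With just one bag of size 5, the width is 5 − 1 = 4, so tw(G) ≤ 4. On the other hand G contains the 5-clique {1, 2, 3, 4, 5}. A clique must lie in a single bag of any decomposition, so no decomposition can have width below 4. Combining the bounds, tw(G) = 4.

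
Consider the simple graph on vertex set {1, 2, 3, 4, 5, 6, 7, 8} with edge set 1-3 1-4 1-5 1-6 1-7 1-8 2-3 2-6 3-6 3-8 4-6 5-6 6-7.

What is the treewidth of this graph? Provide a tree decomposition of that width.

The largest bag has 3 vertices, giving width 2; this decomposition certifies tw(G) ≤ 2. For the lower bound, the 3 vertices {1, 3, 8} are pairwise adjacent, and any tree decomposition puts a clique entirely inside one bag — forcing width ≥ 2. Hence tw(G) = 2 exactly.

Treewidth 2.
One optimal decomposition is:
Bags: B1 = {1, 3, 8}  B2 = {1, 3, 6}  B3 = {1, 5, 6}  B4 = {2, 3, 6}  B5 = {1, 6, 7}  B6 = {1, 4, 6}
Tree: B1–B2, B2–B3, B2–B4, B3–B5, B2–B6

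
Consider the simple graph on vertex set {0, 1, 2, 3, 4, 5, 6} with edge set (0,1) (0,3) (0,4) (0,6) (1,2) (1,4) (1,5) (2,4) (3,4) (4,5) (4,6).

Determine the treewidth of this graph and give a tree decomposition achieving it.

Treewidth 2.
One such decomposition:
Bags: B1 = {0, 1, 4}  B2 = {1, 2, 4}  B3 = {0, 4, 6}  B4 = {1, 4, 5}  B5 = {0, 3, 4}
Tree: B1–B2, B1–B3, B1–B4, B1–B5

The largest bag has 3 vertices, giving width 2; this decomposition certifies tw(G) ≤ 2. Conversely, {0, 1, 4} is a clique of size 3, and the vertices of any clique must share a bag in every tree decomposition; so some bag has ≥ 3 vertices and tw(G) ≥ 2. The upper and lower bounds meet at 2, so that is the treewidth.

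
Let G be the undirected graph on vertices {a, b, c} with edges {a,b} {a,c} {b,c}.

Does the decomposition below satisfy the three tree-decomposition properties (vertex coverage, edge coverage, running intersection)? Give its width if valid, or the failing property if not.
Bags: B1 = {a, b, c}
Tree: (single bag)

Checking the three conditions: (i) the bags cover all of {a, b, c}; (ii) for each edge, some bag contains both endpoints; (iii) the bags containing any fixed vertex form a subtree. All hold, so the decomposition is valid with width 3 − 1 = 2.

Yes; width 2.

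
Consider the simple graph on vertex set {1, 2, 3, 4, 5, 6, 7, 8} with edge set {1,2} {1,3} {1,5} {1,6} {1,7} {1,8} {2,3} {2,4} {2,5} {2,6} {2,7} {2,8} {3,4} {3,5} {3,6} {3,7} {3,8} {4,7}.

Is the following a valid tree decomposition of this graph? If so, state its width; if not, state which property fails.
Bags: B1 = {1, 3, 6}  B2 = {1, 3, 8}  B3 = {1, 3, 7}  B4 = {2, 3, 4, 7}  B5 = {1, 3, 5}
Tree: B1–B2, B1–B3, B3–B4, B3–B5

A tree decomposition must satisfy three properties: every vertex lies in some bag; for every edge, both endpoints lie together in some bag; and for every vertex, the bags containing it form a connected subtree. Here edge (2,6) lies in no bag, so the decomposition is invalid.

No — edge (2,6) lies in no bag.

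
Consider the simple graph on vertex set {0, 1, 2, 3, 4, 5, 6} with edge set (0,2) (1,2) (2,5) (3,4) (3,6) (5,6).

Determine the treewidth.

A width-1 tree decomposition is:
Bags: B1 = {2, 5}  B2 = {1, 2}  B3 = {5, 6}  B4 = {3, 6}  B5 = {3, 4}  B6 = {0, 2}
Tree: B1–B2, B1–B3, B3–B4, B4–B5, B1–B6
The largest bag has 2 vertices, giving width 1; this decomposition certifies tw(G) ≤ 1. G has an edge, so its treewidth is at least 1. Combining the bounds, tw(G) = 1.

1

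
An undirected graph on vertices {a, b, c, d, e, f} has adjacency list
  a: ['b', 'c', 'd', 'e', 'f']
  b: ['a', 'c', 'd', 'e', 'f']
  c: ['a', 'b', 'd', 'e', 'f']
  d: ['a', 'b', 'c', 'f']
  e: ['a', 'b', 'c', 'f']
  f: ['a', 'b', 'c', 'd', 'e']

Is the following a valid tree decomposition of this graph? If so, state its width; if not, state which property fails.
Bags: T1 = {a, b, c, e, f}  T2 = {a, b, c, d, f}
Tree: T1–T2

Yes; width 4.

Every vertex of G appears in some bag (union = {a, b, c, d, e, f}); every edge is covered by a bag; and for each vertex v the set of bags containing v is connected in the bag tree. The decomposition is therefore valid. The largest bag has 5 vertices, so the width is 4.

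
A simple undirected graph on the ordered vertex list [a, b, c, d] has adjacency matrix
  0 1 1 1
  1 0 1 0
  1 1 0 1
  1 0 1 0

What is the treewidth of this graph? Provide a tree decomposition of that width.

Every bag has size at most 3, so the width is 3 − 1 = 2 and tw(G) ≤ 2. For the lower bound, the 3 vertices {a, c, d} are pairwise adjacent, and any tree decomposition puts a clique entirely inside one bag — forcing width ≥ 2. Combining the bounds, tw(G) = 2.

Treewidth 2.
Bags: B1 = {a, c, d}  B2 = {a, b, c}
Tree: B1–B2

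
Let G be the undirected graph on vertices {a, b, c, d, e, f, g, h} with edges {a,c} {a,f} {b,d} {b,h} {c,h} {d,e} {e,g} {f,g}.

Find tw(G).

A width-2 tree decomposition is:
Bags: B1 = {a, c, f}  B2 = {c, f, h}  B3 = {b, f, h}  B4 = {b, d, f}  B5 = {d, e, f}  B6 = {e, f, g}
Tree: B1–B2, B2–B3, B3–B4, B4–B5, B5–B6
Each bag holds 3 vertices, so the decomposition has width 2, which upper-bounds the treewidth. Since f–a–c–h–b–d–e–g–f is a cycle in G, G is not acyclic. Forests are exactly the graphs of treewidth ≤ 1, so tw(G) ≥ 2. The upper and lower bounds meet at 2, so that is the treewidth.

2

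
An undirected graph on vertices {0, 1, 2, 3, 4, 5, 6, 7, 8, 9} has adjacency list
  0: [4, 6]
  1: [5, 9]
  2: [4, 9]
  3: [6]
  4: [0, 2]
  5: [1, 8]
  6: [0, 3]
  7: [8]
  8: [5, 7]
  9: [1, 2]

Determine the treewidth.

A width-1 tree decomposition is:
Bags: B1 = {7, 8}  B2 = {5, 8}  B3 = {1, 5}  B4 = {1, 9}  B5 = {2, 9}  B6 = {2, 4}  B7 = {0, 4}  B8 = {0, 6}  B9 = {3, 6}
Tree: B1–B2, B2–B3, B3–B4, B4–B5, B5–B6, B6–B7, B7–B8, B8–B9
The largest bag has 2 vertices, giving width 1; this decomposition certifies tw(G) ≤ 1. Any graph with an edge has treewidth ≥ 1, and G has the edge 7–8. Combining the bounds, tw(G) = 1.

1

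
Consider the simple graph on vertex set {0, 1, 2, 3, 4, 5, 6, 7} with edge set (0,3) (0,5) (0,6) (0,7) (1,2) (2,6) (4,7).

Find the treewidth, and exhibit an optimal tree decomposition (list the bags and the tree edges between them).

Treewidth 1.
One such decomposition:
Bags: B1 = {0, 7}  B2 = {4, 7}  B3 = {0, 6}  B4 = {0, 3}  B5 = {0, 5}  B6 = {2, 6}  B7 = {1, 2}
Tree: B1–B2, B1–B3, B1–B4, B4–B5, B3–B6, B6–B7

Each bag holds 2 vertices, so the decomposition has width 1, which upper-bounds the treewidth. G has an edge, so its treewidth is at least 1. Combining the bounds, tw(G) = 1.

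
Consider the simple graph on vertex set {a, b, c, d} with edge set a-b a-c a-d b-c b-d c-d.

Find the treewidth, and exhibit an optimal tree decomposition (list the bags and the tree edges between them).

With just one bag of size 4, the width is 4 − 1 = 3, so tw(G) ≤ 3. For the lower bound, the 4 vertices {a, b, c, d} are pairwise adjacent, and any tree decomposition puts a clique entirely inside one bag — forcing width ≥ 3. Therefore the treewidth is 3.

Treewidth 3.
Bags: B1 = {a, b, c, d}
Tree: (single bag)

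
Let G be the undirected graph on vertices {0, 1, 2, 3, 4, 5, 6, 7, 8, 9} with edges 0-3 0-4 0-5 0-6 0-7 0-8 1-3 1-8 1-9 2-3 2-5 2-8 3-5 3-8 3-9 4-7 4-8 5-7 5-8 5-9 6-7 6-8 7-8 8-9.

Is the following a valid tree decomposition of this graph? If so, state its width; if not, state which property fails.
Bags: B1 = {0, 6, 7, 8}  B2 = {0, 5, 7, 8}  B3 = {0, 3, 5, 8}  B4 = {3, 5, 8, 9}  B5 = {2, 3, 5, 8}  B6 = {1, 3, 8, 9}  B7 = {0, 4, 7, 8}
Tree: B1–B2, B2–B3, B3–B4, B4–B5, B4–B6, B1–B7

Checking the three conditions: (i) the bags cover all of {0, 1, 2, 3, 4, 5, 6, 7, 8, 9}; (ii) for each edge, some bag contains both endpoints; (iii) the bags containing any fixed vertex form a subtree. All hold, so the decomposition is valid with width 4 − 1 = 3.

Yes; width 3.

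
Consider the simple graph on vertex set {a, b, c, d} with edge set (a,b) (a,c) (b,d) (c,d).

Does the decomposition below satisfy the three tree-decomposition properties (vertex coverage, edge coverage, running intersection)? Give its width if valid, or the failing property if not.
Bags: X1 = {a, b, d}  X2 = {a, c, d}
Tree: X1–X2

Every vertex of G appears in some bag (union = {a, b, c, d}); every edge is covered by a bag; and for each vertex v the set of bags containing v is connected in the bag tree. The decomposition is therefore valid. The largest bag has 3 vertices, so the width is 2.

Yes; width 2.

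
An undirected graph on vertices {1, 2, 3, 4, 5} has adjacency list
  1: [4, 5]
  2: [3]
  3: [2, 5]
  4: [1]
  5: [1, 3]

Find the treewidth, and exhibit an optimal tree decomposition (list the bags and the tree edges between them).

Every bag has size at most 2, so the width is 2 − 1 = 1 and tw(G) ≤ 1. G has an edge, so its treewidth is at least 1. The upper and lower bounds meet at 1, so that is the treewidth.

Treewidth 1.
One such decomposition:
Bags: B1 = {1, 5}  B2 = {1, 4}  B3 = {3, 5}  B4 = {2, 3}
Tree: B1–B2, B1–B3, B3–B4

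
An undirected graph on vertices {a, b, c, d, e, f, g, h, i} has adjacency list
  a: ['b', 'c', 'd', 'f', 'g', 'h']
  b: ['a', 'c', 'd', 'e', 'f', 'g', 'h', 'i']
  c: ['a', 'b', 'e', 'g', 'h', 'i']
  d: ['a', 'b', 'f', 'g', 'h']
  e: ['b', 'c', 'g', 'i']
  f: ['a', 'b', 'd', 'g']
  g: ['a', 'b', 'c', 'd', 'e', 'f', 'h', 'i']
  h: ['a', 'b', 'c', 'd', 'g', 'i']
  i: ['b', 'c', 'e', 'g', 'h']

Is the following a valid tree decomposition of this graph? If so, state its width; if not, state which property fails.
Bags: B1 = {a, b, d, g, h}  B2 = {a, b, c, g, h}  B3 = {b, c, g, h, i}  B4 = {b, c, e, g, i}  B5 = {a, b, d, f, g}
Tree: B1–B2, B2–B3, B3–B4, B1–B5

Vertex coverage: the bags together contain {a, b, c, d, e, f, g, h, i}, the full vertex set. Edge coverage: each edge of G has both endpoints in at least one bag. Running intersection: for every vertex, the bags containing it form a connected subtree. All three properties hold, so this is a valid tree decomposition of width max|bag| − 1 = 4, and hence tw(G) ≤ 4.

Yes; width 4.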